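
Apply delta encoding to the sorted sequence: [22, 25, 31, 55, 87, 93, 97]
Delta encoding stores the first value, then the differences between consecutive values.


First value: 22
Deltas:
  25 - 22 = 3
  31 - 25 = 6
  55 - 31 = 24
  87 - 55 = 32
  93 - 87 = 6
  97 - 93 = 4


Delta encoded: [22, 3, 6, 24, 32, 6, 4]


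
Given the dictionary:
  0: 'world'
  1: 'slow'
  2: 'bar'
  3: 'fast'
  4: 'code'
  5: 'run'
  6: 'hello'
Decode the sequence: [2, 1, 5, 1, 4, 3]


Look up each index in the dictionary:
  2 -> 'bar'
  1 -> 'slow'
  5 -> 'run'
  1 -> 'slow'
  4 -> 'code'
  3 -> 'fast'

Decoded: "bar slow run slow code fast"


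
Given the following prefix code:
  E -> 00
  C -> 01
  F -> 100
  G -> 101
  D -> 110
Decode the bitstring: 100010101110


Decoding step by step:
Bits 100 -> F
Bits 01 -> C
Bits 01 -> C
Bits 01 -> C
Bits 110 -> D


Decoded message: FCCCD


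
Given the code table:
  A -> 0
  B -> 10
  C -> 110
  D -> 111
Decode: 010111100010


Decoding:
0 -> A
10 -> B
111 -> D
10 -> B
0 -> A
0 -> A
10 -> B


Result: ABDBAAB


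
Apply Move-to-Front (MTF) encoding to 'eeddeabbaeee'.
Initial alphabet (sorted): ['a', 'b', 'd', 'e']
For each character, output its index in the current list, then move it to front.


MTF encoding:
'e': index 3 in ['a', 'b', 'd', 'e'] -> ['e', 'a', 'b', 'd']
'e': index 0 in ['e', 'a', 'b', 'd'] -> ['e', 'a', 'b', 'd']
'd': index 3 in ['e', 'a', 'b', 'd'] -> ['d', 'e', 'a', 'b']
'd': index 0 in ['d', 'e', 'a', 'b'] -> ['d', 'e', 'a', 'b']
'e': index 1 in ['d', 'e', 'a', 'b'] -> ['e', 'd', 'a', 'b']
'a': index 2 in ['e', 'd', 'a', 'b'] -> ['a', 'e', 'd', 'b']
'b': index 3 in ['a', 'e', 'd', 'b'] -> ['b', 'a', 'e', 'd']
'b': index 0 in ['b', 'a', 'e', 'd'] -> ['b', 'a', 'e', 'd']
'a': index 1 in ['b', 'a', 'e', 'd'] -> ['a', 'b', 'e', 'd']
'e': index 2 in ['a', 'b', 'e', 'd'] -> ['e', 'a', 'b', 'd']
'e': index 0 in ['e', 'a', 'b', 'd'] -> ['e', 'a', 'b', 'd']
'e': index 0 in ['e', 'a', 'b', 'd'] -> ['e', 'a', 'b', 'd']


Output: [3, 0, 3, 0, 1, 2, 3, 0, 1, 2, 0, 0]


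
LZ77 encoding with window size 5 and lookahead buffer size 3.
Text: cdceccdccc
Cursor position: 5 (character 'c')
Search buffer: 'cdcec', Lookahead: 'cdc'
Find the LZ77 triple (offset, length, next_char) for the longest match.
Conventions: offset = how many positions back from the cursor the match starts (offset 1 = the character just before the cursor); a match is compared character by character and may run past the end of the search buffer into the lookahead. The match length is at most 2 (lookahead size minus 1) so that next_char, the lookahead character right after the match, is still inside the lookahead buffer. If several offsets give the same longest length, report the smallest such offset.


Try each offset into the search buffer:
  offset=1 (pos 4, char 'c'): match length 1
  offset=2 (pos 3, char 'e'): match length 0
  offset=3 (pos 2, char 'c'): match length 1
  offset=4 (pos 1, char 'd'): match length 0
  offset=5 (pos 0, char 'c'): match length 2
Longest match has length 2 at offset 5.
next_char = character at position 5 + 2 = 7 -> 'c'

Best match: offset=5, length=2 (matching 'cd' starting at position 0)
LZ77 triple: (5, 2, 'c')


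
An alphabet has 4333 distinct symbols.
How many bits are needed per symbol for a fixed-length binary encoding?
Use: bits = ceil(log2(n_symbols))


log2(4333) = 12.0812
Bracket: 2^12 = 4096 < 4333 <= 2^13 = 8192
So ceil(log2(4333)) = 13

bits = ceil(log2(4333)) = ceil(12.0812) = 13 bits


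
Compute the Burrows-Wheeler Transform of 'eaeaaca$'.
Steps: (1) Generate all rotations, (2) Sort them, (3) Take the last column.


Rotations (sorted):
  0: $eaeaaca -> last char: a
  1: a$eaeaac -> last char: c
  2: aaca$eae -> last char: e
  3: aca$eaea -> last char: a
  4: aeaaca$e -> last char: e
  5: ca$eaeaa -> last char: a
  6: eaaca$ea -> last char: a
  7: eaeaaca$ -> last char: $


BWT = aceaeaa$


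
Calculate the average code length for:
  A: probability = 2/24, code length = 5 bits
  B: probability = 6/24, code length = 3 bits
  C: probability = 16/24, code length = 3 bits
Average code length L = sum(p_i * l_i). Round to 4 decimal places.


Weighted contributions p_i * l_i:
  A: (2/24) * 5 = 10/24
  B: (6/24) * 3 = 18/24
  C: (16/24) * 3 = 48/24
Sum = (10 + 18 + 48)/24 = 76/24

L = 76/24 = 3.1667 bits/symbol


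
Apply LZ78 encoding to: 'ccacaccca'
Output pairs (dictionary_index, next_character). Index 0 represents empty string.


LZ78 encoding steps:
Dictionary: {0: ''}
Step 1: w='' (idx 0), next='c' -> output (0, 'c'), add 'c' as idx 1
Step 2: w='c' (idx 1), next='a' -> output (1, 'a'), add 'ca' as idx 2
Step 3: w='ca' (idx 2), next='c' -> output (2, 'c'), add 'cac' as idx 3
Step 4: w='c' (idx 1), next='c' -> output (1, 'c'), add 'cc' as idx 4
Step 5: w='' (idx 0), next='a' -> output (0, 'a'), add 'a' as idx 5


Encoded: [(0, 'c'), (1, 'a'), (2, 'c'), (1, 'c'), (0, 'a')]


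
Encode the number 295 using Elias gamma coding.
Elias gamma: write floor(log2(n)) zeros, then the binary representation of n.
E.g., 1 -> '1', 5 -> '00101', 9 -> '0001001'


num_bits = floor(log2(295)) + 1 = 9
leading_zeros = num_bits - 1 = 8
binary(295) = 100100111

Elias gamma(295) = '00000000' + '100100111' = 00000000100100111 (17 bits)


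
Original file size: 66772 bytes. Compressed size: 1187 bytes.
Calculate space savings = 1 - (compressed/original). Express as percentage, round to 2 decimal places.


ratio = compressed/original = 1187/66772 = 0.017777
savings = 1 - ratio = 1 - 0.017777 = 0.982223
as a percentage: 0.982223 * 100 = 98.22%

Space savings = 1 - 1187/66772 = 98.22%


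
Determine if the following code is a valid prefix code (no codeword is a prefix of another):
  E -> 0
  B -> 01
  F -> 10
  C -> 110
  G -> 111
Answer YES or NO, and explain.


Checking each pair (does one codeword prefix another?):
  E='0' vs B='01': prefix -- VIOLATION

NO -- this is NOT a valid prefix code. E (0) is a prefix of B (01).


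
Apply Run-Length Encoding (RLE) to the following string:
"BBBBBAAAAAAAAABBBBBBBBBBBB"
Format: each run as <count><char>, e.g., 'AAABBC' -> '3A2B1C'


Scanning runs left to right:
  i=0: run of 'B' x 5 -> '5B'
  i=5: run of 'A' x 9 -> '9A'
  i=14: run of 'B' x 12 -> '12B'

RLE = 5B9A12B


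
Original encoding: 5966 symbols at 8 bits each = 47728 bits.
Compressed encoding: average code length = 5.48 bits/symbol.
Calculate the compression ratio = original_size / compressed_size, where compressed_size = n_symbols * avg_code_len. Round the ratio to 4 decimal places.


original_size = n_symbols * orig_bits = 5966 * 8 = 47728 bits
compressed_size = n_symbols * avg_code_len = 5966 * 5.48 = 32693.68 bits
ratio = original_size / compressed_size = 47728 / 32693.68 = 1.4599

Compression ratio = 1.4599


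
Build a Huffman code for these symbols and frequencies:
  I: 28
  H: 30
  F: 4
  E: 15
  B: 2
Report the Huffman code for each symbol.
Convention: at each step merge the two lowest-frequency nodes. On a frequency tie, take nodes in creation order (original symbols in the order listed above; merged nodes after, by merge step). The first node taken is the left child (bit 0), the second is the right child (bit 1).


Huffman tree construction:
Step 1: Merge B(2) + F(4) = 6
Step 2: Merge (B+F)(6) + E(15) = 21
Step 3: Merge ((B+F)+E)(21) + I(28) = 49
Step 4: Merge H(30) + (((B+F)+E)+I)(49) = 79
Read each symbol's code off the tree from the root (left child = 0, right child = 1).

Codes:
  I: 11 (length 2)
  H: 0 (length 1)
  F: 1001 (length 4)
  E: 101 (length 3)
  B: 1000 (length 4)
Average code length: 155/79 = 1.9620 bits/symbol


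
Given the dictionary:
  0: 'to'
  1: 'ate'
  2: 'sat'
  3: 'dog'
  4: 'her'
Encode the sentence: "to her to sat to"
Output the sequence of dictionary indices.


Look up each word in the dictionary:
  'to' -> 0
  'her' -> 4
  'to' -> 0
  'sat' -> 2
  'to' -> 0

Encoded: [0, 4, 0, 2, 0]


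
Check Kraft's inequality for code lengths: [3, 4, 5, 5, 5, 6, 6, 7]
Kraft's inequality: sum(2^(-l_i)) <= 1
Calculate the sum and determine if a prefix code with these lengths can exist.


Sum = 2^(-3) + 2^(-4) + 2^(-5) + 2^(-5) + 2^(-5) + 2^(-6) + 2^(-6) + 2^(-7)
    = 0.125 + 0.0625 + 0.03125 + 0.03125 + 0.03125 + 0.015625 + 0.015625 + 0.0078125
    = 41/128 = 0.3203125
Since 0.3203125 <= 1, Kraft's inequality IS satisfied.
A prefix code with these lengths CAN exist.

Kraft sum = 0.3203125. Satisfied.


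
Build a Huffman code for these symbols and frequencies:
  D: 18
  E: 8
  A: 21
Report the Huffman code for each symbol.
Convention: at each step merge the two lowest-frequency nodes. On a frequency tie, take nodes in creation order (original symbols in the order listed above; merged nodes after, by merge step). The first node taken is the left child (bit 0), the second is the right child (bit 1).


Huffman tree construction:
Step 1: Merge E(8) + D(18) = 26
Step 2: Merge A(21) + (E+D)(26) = 47
Read each symbol's code off the tree from the root (left child = 0, right child = 1).

Codes:
  D: 11 (length 2)
  E: 10 (length 2)
  A: 0 (length 1)
Average code length: 73/47 = 1.5532 bits/symbol


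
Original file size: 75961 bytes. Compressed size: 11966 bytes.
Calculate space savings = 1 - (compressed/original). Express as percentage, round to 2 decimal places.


ratio = compressed/original = 11966/75961 = 0.157528
savings = 1 - ratio = 1 - 0.157528 = 0.842472
as a percentage: 0.842472 * 100 = 84.25%

Space savings = 1 - 11966/75961 = 84.25%


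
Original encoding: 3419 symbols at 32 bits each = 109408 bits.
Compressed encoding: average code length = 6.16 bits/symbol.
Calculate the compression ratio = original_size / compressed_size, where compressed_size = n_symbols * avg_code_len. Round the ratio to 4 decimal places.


original_size = n_symbols * orig_bits = 3419 * 32 = 109408 bits
compressed_size = n_symbols * avg_code_len = 3419 * 6.16 = 21061.04 bits
ratio = original_size / compressed_size = 109408 / 21061.04 = 5.1948

Compression ratio = 5.1948


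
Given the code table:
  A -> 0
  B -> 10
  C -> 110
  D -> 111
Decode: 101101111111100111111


Decoding:
10 -> B
110 -> C
111 -> D
111 -> D
110 -> C
0 -> A
111 -> D
111 -> D


Result: BCDDCADD


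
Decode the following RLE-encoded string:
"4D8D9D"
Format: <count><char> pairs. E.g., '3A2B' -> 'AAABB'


Expanding each <count><char> pair:
  4D -> 'DDDD'
  8D -> 'DDDDDDDD'
  9D -> 'DDDDDDDDD'

Decoded = DDDDDDDDDDDDDDDDDDDDD


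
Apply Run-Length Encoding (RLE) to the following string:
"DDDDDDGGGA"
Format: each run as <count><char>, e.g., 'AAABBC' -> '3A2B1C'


Scanning runs left to right:
  i=0: run of 'D' x 6 -> '6D'
  i=6: run of 'G' x 3 -> '3G'
  i=9: run of 'A' x 1 -> '1A'

RLE = 6D3G1A


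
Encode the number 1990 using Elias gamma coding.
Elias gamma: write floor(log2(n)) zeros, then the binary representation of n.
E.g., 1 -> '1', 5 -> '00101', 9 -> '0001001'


num_bits = floor(log2(1990)) + 1 = 11
leading_zeros = num_bits - 1 = 10
binary(1990) = 11111000110

Elias gamma(1990) = '0000000000' + '11111000110' = 000000000011111000110 (21 bits)


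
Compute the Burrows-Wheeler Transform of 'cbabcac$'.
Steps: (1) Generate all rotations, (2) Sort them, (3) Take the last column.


Rotations (sorted):
  0: $cbabcac -> last char: c
  1: abcac$cb -> last char: b
  2: ac$cbabc -> last char: c
  3: babcac$c -> last char: c
  4: bcac$cba -> last char: a
  5: c$cbabca -> last char: a
  6: cac$cbab -> last char: b
  7: cbabcac$ -> last char: $


BWT = cbccaab$


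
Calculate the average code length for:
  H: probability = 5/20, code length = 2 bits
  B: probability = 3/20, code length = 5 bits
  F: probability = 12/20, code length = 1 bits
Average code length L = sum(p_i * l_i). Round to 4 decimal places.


Weighted contributions p_i * l_i:
  H: (5/20) * 2 = 10/20
  B: (3/20) * 5 = 15/20
  F: (12/20) * 1 = 12/20
Sum = (10 + 15 + 12)/20 = 37/20

L = 37/20 = 1.8500 bits/symbol


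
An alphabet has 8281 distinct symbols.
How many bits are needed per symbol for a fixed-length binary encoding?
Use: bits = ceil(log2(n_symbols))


log2(8281) = 13.0156
Bracket: 2^13 = 8192 < 8281 <= 2^14 = 16384
So ceil(log2(8281)) = 14

bits = ceil(log2(8281)) = ceil(13.0156) = 14 bits


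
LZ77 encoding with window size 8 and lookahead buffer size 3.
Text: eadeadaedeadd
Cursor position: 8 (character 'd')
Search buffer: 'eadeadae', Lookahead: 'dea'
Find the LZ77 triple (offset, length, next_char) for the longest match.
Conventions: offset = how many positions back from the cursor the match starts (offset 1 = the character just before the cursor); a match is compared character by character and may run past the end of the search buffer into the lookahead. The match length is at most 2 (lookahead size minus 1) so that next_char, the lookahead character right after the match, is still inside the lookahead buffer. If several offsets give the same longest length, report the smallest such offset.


Try each offset into the search buffer:
  offset=1 (pos 7, char 'e'): match length 0
  offset=2 (pos 6, char 'a'): match length 0
  offset=3 (pos 5, char 'd'): match length 1
  offset=4 (pos 4, char 'a'): match length 0
  offset=5 (pos 3, char 'e'): match length 0
  offset=6 (pos 2, char 'd'): match length 2
  offset=7 (pos 1, char 'a'): match length 0
  offset=8 (pos 0, char 'e'): match length 0
Longest match has length 2 at offset 6.
next_char = character at position 8 + 2 = 10 -> 'a'

Best match: offset=6, length=2 (matching 'de' starting at position 2)
LZ77 triple: (6, 2, 'a')


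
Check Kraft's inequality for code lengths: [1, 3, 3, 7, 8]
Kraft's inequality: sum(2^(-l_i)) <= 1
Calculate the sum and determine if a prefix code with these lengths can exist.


Sum = 2^(-1) + 2^(-3) + 2^(-3) + 2^(-7) + 2^(-8)
    = 0.5 + 0.125 + 0.125 + 0.0078125 + 0.00390625
    = 195/256 = 0.76171875
Since 0.76171875 <= 1, Kraft's inequality IS satisfied.
A prefix code with these lengths CAN exist.

Kraft sum = 0.76171875. Satisfied.


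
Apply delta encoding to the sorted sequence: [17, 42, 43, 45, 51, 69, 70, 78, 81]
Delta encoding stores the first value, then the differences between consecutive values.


First value: 17
Deltas:
  42 - 17 = 25
  43 - 42 = 1
  45 - 43 = 2
  51 - 45 = 6
  69 - 51 = 18
  70 - 69 = 1
  78 - 70 = 8
  81 - 78 = 3


Delta encoded: [17, 25, 1, 2, 6, 18, 1, 8, 3]


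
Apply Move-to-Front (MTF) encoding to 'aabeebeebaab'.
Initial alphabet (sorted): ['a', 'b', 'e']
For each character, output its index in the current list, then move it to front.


MTF encoding:
'a': index 0 in ['a', 'b', 'e'] -> ['a', 'b', 'e']
'a': index 0 in ['a', 'b', 'e'] -> ['a', 'b', 'e']
'b': index 1 in ['a', 'b', 'e'] -> ['b', 'a', 'e']
'e': index 2 in ['b', 'a', 'e'] -> ['e', 'b', 'a']
'e': index 0 in ['e', 'b', 'a'] -> ['e', 'b', 'a']
'b': index 1 in ['e', 'b', 'a'] -> ['b', 'e', 'a']
'e': index 1 in ['b', 'e', 'a'] -> ['e', 'b', 'a']
'e': index 0 in ['e', 'b', 'a'] -> ['e', 'b', 'a']
'b': index 1 in ['e', 'b', 'a'] -> ['b', 'e', 'a']
'a': index 2 in ['b', 'e', 'a'] -> ['a', 'b', 'e']
'a': index 0 in ['a', 'b', 'e'] -> ['a', 'b', 'e']
'b': index 1 in ['a', 'b', 'e'] -> ['b', 'a', 'e']


Output: [0, 0, 1, 2, 0, 1, 1, 0, 1, 2, 0, 1]


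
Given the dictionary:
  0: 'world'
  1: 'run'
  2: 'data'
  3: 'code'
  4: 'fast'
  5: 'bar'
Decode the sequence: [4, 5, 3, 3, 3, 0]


Look up each index in the dictionary:
  4 -> 'fast'
  5 -> 'bar'
  3 -> 'code'
  3 -> 'code'
  3 -> 'code'
  0 -> 'world'

Decoded: "fast bar code code code world"


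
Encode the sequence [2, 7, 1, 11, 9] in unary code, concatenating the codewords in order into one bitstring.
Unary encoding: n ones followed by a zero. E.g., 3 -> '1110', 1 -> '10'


Encode each number as n ones followed by a terminating 0:
  2 -> 110 (3 bits)
  7 -> 11111110 (8 bits)
  1 -> 10 (2 bits)
  11 -> 111111111110 (12 bits)
  9 -> 1111111110 (10 bits)
Total length = 3 + 8 + 2 + 12 + 10 = 35 bits.

Unary([2, 7, 1, 11, 9]) = 11011111110101111111111101111111110 (35 bits)


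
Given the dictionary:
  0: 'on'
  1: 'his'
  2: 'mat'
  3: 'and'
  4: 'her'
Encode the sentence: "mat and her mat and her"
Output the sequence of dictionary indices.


Look up each word in the dictionary:
  'mat' -> 2
  'and' -> 3
  'her' -> 4
  'mat' -> 2
  'and' -> 3
  'her' -> 4

Encoded: [2, 3, 4, 2, 3, 4]


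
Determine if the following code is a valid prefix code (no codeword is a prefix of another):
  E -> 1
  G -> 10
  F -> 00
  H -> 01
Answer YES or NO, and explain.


Checking each pair (does one codeword prefix another?):
  E='1' vs G='10': prefix -- VIOLATION

NO -- this is NOT a valid prefix code. E (1) is a prefix of G (10).


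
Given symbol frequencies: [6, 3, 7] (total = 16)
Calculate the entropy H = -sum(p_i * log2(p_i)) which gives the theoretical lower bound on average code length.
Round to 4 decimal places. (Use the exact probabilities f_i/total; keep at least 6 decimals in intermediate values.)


Per-symbol terms -p_i * log2(p_i) with p_i = f_i/16:
  p = 6/16 = 0.375000: log2(p) = -1.415037, -p*log2(p) = 0.530639
  p = 3/16 = 0.187500: log2(p) = -2.415037, -p*log2(p) = 0.452820
  p = 7/16 = 0.437500: log2(p) = -1.192645, -p*log2(p) = 0.521782
H = 0.530639 + 0.452820 + 0.521782 = 1.505241

H = 1.5052 bits/symbol


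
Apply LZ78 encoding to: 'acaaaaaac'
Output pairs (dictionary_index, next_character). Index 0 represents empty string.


LZ78 encoding steps:
Dictionary: {0: ''}
Step 1: w='' (idx 0), next='a' -> output (0, 'a'), add 'a' as idx 1
Step 2: w='' (idx 0), next='c' -> output (0, 'c'), add 'c' as idx 2
Step 3: w='a' (idx 1), next='a' -> output (1, 'a'), add 'aa' as idx 3
Step 4: w='aa' (idx 3), next='a' -> output (3, 'a'), add 'aaa' as idx 4
Step 5: w='a' (idx 1), next='c' -> output (1, 'c'), add 'ac' as idx 5


Encoded: [(0, 'a'), (0, 'c'), (1, 'a'), (3, 'a'), (1, 'c')]


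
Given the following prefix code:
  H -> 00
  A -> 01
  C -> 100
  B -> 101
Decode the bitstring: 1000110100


Decoding step by step:
Bits 100 -> C
Bits 01 -> A
Bits 101 -> B
Bits 00 -> H


Decoded message: CABH


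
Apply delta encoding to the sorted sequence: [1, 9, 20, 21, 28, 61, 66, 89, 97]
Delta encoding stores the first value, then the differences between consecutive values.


First value: 1
Deltas:
  9 - 1 = 8
  20 - 9 = 11
  21 - 20 = 1
  28 - 21 = 7
  61 - 28 = 33
  66 - 61 = 5
  89 - 66 = 23
  97 - 89 = 8


Delta encoded: [1, 8, 11, 1, 7, 33, 5, 23, 8]


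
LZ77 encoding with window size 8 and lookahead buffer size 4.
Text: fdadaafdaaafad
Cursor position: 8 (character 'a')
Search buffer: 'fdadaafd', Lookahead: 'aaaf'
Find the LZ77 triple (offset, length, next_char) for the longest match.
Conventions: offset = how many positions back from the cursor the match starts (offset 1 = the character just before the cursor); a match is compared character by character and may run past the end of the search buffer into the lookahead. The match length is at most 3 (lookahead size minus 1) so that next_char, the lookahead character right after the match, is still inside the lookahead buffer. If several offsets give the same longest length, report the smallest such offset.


Try each offset into the search buffer:
  offset=1 (pos 7, char 'd'): match length 0
  offset=2 (pos 6, char 'f'): match length 0
  offset=3 (pos 5, char 'a'): match length 1
  offset=4 (pos 4, char 'a'): match length 2
  offset=5 (pos 3, char 'd'): match length 0
  offset=6 (pos 2, char 'a'): match length 1
  offset=7 (pos 1, char 'd'): match length 0
  offset=8 (pos 0, char 'f'): match length 0
Longest match has length 2 at offset 4.
next_char = character at position 8 + 2 = 10 -> 'a'

Best match: offset=4, length=2 (matching 'aa' starting at position 4)
LZ77 triple: (4, 2, 'a')


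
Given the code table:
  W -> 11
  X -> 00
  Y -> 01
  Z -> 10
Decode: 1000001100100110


Decoding:
10 -> Z
00 -> X
00 -> X
11 -> W
00 -> X
10 -> Z
01 -> Y
10 -> Z


Result: ZXXWXZYZ


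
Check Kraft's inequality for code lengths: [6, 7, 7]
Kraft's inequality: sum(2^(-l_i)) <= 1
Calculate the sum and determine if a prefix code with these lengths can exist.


Sum = 2^(-6) + 2^(-7) + 2^(-7)
    = 0.015625 + 0.0078125 + 0.0078125
    = 4/128 = 0.03125
Since 0.03125 <= 1, Kraft's inequality IS satisfied.
A prefix code with these lengths CAN exist.

Kraft sum = 0.03125. Satisfied.


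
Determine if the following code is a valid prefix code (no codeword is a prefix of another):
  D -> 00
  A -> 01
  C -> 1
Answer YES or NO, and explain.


Checking each pair (does one codeword prefix another?):
  D='00' vs A='01': no prefix
  D='00' vs C='1': no prefix
  A='01' vs D='00': no prefix
  A='01' vs C='1': no prefix
  C='1' vs D='00': no prefix
  C='1' vs A='01': no prefix
No violation found over all pairs.

YES -- this is a valid prefix code. No codeword is a prefix of any other codeword.


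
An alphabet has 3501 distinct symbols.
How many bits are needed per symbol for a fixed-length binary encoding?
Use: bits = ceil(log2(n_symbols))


log2(3501) = 11.7736
Bracket: 2^11 = 2048 < 3501 <= 2^12 = 4096
So ceil(log2(3501)) = 12

bits = ceil(log2(3501)) = ceil(11.7736) = 12 bits


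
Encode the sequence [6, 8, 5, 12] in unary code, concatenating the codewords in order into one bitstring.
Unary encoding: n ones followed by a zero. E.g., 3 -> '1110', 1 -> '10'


Encode each number as n ones followed by a terminating 0:
  6 -> 1111110 (7 bits)
  8 -> 111111110 (9 bits)
  5 -> 111110 (6 bits)
  12 -> 1111111111110 (13 bits)
Total length = 7 + 9 + 6 + 13 = 35 bits.

Unary([6, 8, 5, 12]) = 11111101111111101111101111111111110 (35 bits)


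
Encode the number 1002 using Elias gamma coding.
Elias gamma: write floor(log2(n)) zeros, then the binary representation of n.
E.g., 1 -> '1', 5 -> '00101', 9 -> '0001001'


num_bits = floor(log2(1002)) + 1 = 10
leading_zeros = num_bits - 1 = 9
binary(1002) = 1111101010

Elias gamma(1002) = '000000000' + '1111101010' = 0000000001111101010 (19 bits)


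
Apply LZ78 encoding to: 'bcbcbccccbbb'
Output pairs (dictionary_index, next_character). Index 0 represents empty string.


LZ78 encoding steps:
Dictionary: {0: ''}
Step 1: w='' (idx 0), next='b' -> output (0, 'b'), add 'b' as idx 1
Step 2: w='' (idx 0), next='c' -> output (0, 'c'), add 'c' as idx 2
Step 3: w='b' (idx 1), next='c' -> output (1, 'c'), add 'bc' as idx 3
Step 4: w='bc' (idx 3), next='c' -> output (3, 'c'), add 'bcc' as idx 4
Step 5: w='c' (idx 2), next='c' -> output (2, 'c'), add 'cc' as idx 5
Step 6: w='b' (idx 1), next='b' -> output (1, 'b'), add 'bb' as idx 6
Step 7: w='b' (idx 1), end of input -> output (1, '')


Encoded: [(0, 'b'), (0, 'c'), (1, 'c'), (3, 'c'), (2, 'c'), (1, 'b'), (1, '')]


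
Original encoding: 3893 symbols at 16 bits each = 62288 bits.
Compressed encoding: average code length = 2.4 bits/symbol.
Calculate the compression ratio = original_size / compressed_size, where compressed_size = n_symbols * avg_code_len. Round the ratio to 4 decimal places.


original_size = n_symbols * orig_bits = 3893 * 16 = 62288 bits
compressed_size = n_symbols * avg_code_len = 3893 * 2.4 = 9343.2 bits
ratio = original_size / compressed_size = 62288 / 9343.2 = 6.6667

Compression ratio = 6.6667


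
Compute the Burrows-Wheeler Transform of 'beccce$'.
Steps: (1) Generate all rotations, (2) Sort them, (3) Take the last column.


Rotations (sorted):
  0: $beccce -> last char: e
  1: beccce$ -> last char: $
  2: ccce$be -> last char: e
  3: cce$bec -> last char: c
  4: ce$becc -> last char: c
  5: e$beccc -> last char: c
  6: eccce$b -> last char: b


BWT = e$ecccb


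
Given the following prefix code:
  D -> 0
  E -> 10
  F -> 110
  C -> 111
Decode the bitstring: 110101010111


Decoding step by step:
Bits 110 -> F
Bits 10 -> E
Bits 10 -> E
Bits 10 -> E
Bits 111 -> C


Decoded message: FEEEC


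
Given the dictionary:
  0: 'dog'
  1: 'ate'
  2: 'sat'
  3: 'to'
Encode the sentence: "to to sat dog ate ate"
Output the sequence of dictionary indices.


Look up each word in the dictionary:
  'to' -> 3
  'to' -> 3
  'sat' -> 2
  'dog' -> 0
  'ate' -> 1
  'ate' -> 1

Encoded: [3, 3, 2, 0, 1, 1]


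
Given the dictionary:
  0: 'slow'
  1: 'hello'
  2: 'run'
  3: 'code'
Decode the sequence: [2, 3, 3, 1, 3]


Look up each index in the dictionary:
  2 -> 'run'
  3 -> 'code'
  3 -> 'code'
  1 -> 'hello'
  3 -> 'code'

Decoded: "run code code hello code"


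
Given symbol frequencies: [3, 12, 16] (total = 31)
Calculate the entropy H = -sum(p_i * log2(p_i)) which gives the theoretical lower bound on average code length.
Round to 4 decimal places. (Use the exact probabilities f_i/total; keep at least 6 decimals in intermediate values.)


Per-symbol terms -p_i * log2(p_i) with p_i = f_i/31:
  p = 3/31 = 0.096774: log2(p) = -3.369234, -p*log2(p) = 0.326055
  p = 12/31 = 0.387097: log2(p) = -1.369234, -p*log2(p) = 0.530026
  p = 16/31 = 0.516129: log2(p) = -0.954196, -p*log2(p) = 0.492488
H = 0.326055 + 0.530026 + 0.492488 = 1.348569

H = 1.3486 bits/symbol


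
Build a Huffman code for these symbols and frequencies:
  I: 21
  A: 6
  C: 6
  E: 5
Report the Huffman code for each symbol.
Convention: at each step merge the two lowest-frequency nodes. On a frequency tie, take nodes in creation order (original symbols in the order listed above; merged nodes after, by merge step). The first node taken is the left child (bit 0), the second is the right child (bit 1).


Huffman tree construction:
Step 1: Merge E(5) + A(6) = 11
Step 2: Merge C(6) + (E+A)(11) = 17
Step 3: Merge (C+(E+A))(17) + I(21) = 38
Read each symbol's code off the tree from the root (left child = 0, right child = 1).

Codes:
  I: 1 (length 1)
  A: 011 (length 3)
  C: 00 (length 2)
  E: 010 (length 3)
Average code length: 66/38 = 1.7368 bits/symbol


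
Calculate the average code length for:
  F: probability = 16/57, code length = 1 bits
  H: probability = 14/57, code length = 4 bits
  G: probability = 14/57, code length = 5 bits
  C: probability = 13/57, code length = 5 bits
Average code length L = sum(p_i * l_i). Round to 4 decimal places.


Weighted contributions p_i * l_i:
  F: (16/57) * 1 = 16/57
  H: (14/57) * 4 = 56/57
  G: (14/57) * 5 = 70/57
  C: (13/57) * 5 = 65/57
Sum = (16 + 56 + 70 + 65)/57 = 207/57

L = 207/57 = 3.6316 bits/symbol


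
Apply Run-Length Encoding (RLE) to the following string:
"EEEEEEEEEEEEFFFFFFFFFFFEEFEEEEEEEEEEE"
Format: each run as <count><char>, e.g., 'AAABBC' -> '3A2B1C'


Scanning runs left to right:
  i=0: run of 'E' x 12 -> '12E'
  i=12: run of 'F' x 11 -> '11F'
  i=23: run of 'E' x 2 -> '2E'
  i=25: run of 'F' x 1 -> '1F'
  i=26: run of 'E' x 11 -> '11E'

RLE = 12E11F2E1F11E


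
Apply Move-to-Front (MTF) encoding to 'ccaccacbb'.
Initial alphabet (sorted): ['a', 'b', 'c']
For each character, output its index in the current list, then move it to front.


MTF encoding:
'c': index 2 in ['a', 'b', 'c'] -> ['c', 'a', 'b']
'c': index 0 in ['c', 'a', 'b'] -> ['c', 'a', 'b']
'a': index 1 in ['c', 'a', 'b'] -> ['a', 'c', 'b']
'c': index 1 in ['a', 'c', 'b'] -> ['c', 'a', 'b']
'c': index 0 in ['c', 'a', 'b'] -> ['c', 'a', 'b']
'a': index 1 in ['c', 'a', 'b'] -> ['a', 'c', 'b']
'c': index 1 in ['a', 'c', 'b'] -> ['c', 'a', 'b']
'b': index 2 in ['c', 'a', 'b'] -> ['b', 'c', 'a']
'b': index 0 in ['b', 'c', 'a'] -> ['b', 'c', 'a']


Output: [2, 0, 1, 1, 0, 1, 1, 2, 0]


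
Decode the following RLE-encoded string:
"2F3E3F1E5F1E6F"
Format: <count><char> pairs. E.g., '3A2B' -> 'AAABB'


Expanding each <count><char> pair:
  2F -> 'FF'
  3E -> 'EEE'
  3F -> 'FFF'
  1E -> 'E'
  5F -> 'FFFFF'
  1E -> 'E'
  6F -> 'FFFFFF'

Decoded = FFEEEFFFEFFFFFEFFFFFF


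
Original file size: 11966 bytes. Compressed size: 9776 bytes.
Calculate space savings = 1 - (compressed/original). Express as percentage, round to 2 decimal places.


ratio = compressed/original = 9776/11966 = 0.816981
savings = 1 - ratio = 1 - 0.816981 = 0.183019
as a percentage: 0.183019 * 100 = 18.3%

Space savings = 1 - 9776/11966 = 18.3%


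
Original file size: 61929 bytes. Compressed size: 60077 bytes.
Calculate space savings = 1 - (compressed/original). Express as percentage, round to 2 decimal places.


ratio = compressed/original = 60077/61929 = 0.970095
savings = 1 - ratio = 1 - 0.970095 = 0.029905
as a percentage: 0.029905 * 100 = 2.99%

Space savings = 1 - 60077/61929 = 2.99%


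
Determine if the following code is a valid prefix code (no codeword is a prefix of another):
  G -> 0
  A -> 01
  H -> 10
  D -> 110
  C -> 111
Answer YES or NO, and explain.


Checking each pair (does one codeword prefix another?):
  G='0' vs A='01': prefix -- VIOLATION

NO -- this is NOT a valid prefix code. G (0) is a prefix of A (01).


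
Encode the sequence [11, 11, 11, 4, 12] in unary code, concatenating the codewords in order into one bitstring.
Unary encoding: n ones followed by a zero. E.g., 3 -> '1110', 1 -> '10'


Encode each number as n ones followed by a terminating 0:
  11 -> 111111111110 (12 bits)
  11 -> 111111111110 (12 bits)
  11 -> 111111111110 (12 bits)
  4 -> 11110 (5 bits)
  12 -> 1111111111110 (13 bits)
Total length = 12 + 12 + 12 + 5 + 13 = 54 bits.

Unary([11, 11, 11, 4, 12]) = 111111111110111111111110111111111110111101111111111110 (54 bits)


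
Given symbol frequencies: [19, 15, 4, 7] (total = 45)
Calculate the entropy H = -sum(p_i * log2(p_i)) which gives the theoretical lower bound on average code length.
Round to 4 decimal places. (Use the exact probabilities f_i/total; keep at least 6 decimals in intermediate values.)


Per-symbol terms -p_i * log2(p_i) with p_i = f_i/45:
  p = 19/45 = 0.422222: log2(p) = -1.243926, -p*log2(p) = 0.525213
  p = 15/45 = 0.333333: log2(p) = -1.584963, -p*log2(p) = 0.528321
  p = 4/45 = 0.088889: log2(p) = -3.491853, -p*log2(p) = 0.310387
  p = 7/45 = 0.155556: log2(p) = -2.684498, -p*log2(p) = 0.417589
H = 0.525213 + 0.528321 + 0.310387 + 0.417589 = 1.781510

H = 1.7815 bits/symbol


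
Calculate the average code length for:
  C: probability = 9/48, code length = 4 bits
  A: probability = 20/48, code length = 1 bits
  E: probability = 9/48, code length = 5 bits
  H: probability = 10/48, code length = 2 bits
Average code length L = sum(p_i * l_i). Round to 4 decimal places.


Weighted contributions p_i * l_i:
  C: (9/48) * 4 = 36/48
  A: (20/48) * 1 = 20/48
  E: (9/48) * 5 = 45/48
  H: (10/48) * 2 = 20/48
Sum = (36 + 20 + 45 + 20)/48 = 121/48

L = 121/48 = 2.5208 bits/symbol


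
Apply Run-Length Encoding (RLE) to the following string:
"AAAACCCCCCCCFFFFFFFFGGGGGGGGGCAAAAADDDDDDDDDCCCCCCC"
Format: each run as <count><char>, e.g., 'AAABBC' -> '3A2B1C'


Scanning runs left to right:
  i=0: run of 'A' x 4 -> '4A'
  i=4: run of 'C' x 8 -> '8C'
  i=12: run of 'F' x 8 -> '8F'
  i=20: run of 'G' x 9 -> '9G'
  i=29: run of 'C' x 1 -> '1C'
  i=30: run of 'A' x 5 -> '5A'
  i=35: run of 'D' x 9 -> '9D'
  i=44: run of 'C' x 7 -> '7C'

RLE = 4A8C8F9G1C5A9D7C


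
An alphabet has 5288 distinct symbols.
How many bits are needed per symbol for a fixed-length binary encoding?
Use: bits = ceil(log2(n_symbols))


log2(5288) = 12.3685
Bracket: 2^12 = 4096 < 5288 <= 2^13 = 8192
So ceil(log2(5288)) = 13

bits = ceil(log2(5288)) = ceil(12.3685) = 13 bits


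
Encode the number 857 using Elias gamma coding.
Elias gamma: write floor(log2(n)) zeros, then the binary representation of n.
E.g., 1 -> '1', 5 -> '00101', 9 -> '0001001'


num_bits = floor(log2(857)) + 1 = 10
leading_zeros = num_bits - 1 = 9
binary(857) = 1101011001

Elias gamma(857) = '000000000' + '1101011001' = 0000000001101011001 (19 bits)


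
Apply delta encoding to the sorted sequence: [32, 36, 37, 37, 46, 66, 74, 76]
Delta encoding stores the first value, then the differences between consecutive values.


First value: 32
Deltas:
  36 - 32 = 4
  37 - 36 = 1
  37 - 37 = 0
  46 - 37 = 9
  66 - 46 = 20
  74 - 66 = 8
  76 - 74 = 2


Delta encoded: [32, 4, 1, 0, 9, 20, 8, 2]


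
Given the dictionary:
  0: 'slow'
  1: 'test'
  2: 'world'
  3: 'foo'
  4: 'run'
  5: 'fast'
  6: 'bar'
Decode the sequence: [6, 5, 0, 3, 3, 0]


Look up each index in the dictionary:
  6 -> 'bar'
  5 -> 'fast'
  0 -> 'slow'
  3 -> 'foo'
  3 -> 'foo'
  0 -> 'slow'

Decoded: "bar fast slow foo foo slow"


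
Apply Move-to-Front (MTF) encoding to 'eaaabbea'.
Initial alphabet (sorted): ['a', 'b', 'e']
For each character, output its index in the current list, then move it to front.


MTF encoding:
'e': index 2 in ['a', 'b', 'e'] -> ['e', 'a', 'b']
'a': index 1 in ['e', 'a', 'b'] -> ['a', 'e', 'b']
'a': index 0 in ['a', 'e', 'b'] -> ['a', 'e', 'b']
'a': index 0 in ['a', 'e', 'b'] -> ['a', 'e', 'b']
'b': index 2 in ['a', 'e', 'b'] -> ['b', 'a', 'e']
'b': index 0 in ['b', 'a', 'e'] -> ['b', 'a', 'e']
'e': index 2 in ['b', 'a', 'e'] -> ['e', 'b', 'a']
'a': index 2 in ['e', 'b', 'a'] -> ['a', 'e', 'b']


Output: [2, 1, 0, 0, 2, 0, 2, 2]


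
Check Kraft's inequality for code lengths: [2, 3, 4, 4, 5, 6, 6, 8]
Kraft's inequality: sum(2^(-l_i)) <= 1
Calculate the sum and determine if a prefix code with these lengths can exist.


Sum = 2^(-2) + 2^(-3) + 2^(-4) + 2^(-4) + 2^(-5) + 2^(-6) + 2^(-6) + 2^(-8)
    = 0.25 + 0.125 + 0.0625 + 0.0625 + 0.03125 + 0.015625 + 0.015625 + 0.00390625
    = 145/256 = 0.56640625
Since 0.56640625 <= 1, Kraft's inequality IS satisfied.
A prefix code with these lengths CAN exist.

Kraft sum = 0.56640625. Satisfied.


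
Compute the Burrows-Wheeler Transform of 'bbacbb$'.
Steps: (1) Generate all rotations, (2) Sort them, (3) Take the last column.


Rotations (sorted):
  0: $bbacbb -> last char: b
  1: acbb$bb -> last char: b
  2: b$bbacb -> last char: b
  3: bacbb$b -> last char: b
  4: bb$bbac -> last char: c
  5: bbacbb$ -> last char: $
  6: cbb$bba -> last char: a


BWT = bbbbc$a


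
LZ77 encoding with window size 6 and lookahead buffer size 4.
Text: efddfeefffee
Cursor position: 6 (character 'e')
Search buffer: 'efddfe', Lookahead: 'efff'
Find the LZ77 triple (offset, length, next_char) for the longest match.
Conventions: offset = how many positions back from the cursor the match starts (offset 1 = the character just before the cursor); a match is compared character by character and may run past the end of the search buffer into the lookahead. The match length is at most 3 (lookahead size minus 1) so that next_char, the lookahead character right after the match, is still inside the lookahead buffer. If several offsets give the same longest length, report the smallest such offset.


Try each offset into the search buffer:
  offset=1 (pos 5, char 'e'): match length 1
  offset=2 (pos 4, char 'f'): match length 0
  offset=3 (pos 3, char 'd'): match length 0
  offset=4 (pos 2, char 'd'): match length 0
  offset=5 (pos 1, char 'f'): match length 0
  offset=6 (pos 0, char 'e'): match length 2
Longest match has length 2 at offset 6.
next_char = character at position 6 + 2 = 8 -> 'f'

Best match: offset=6, length=2 (matching 'ef' starting at position 0)
LZ77 triple: (6, 2, 'f')


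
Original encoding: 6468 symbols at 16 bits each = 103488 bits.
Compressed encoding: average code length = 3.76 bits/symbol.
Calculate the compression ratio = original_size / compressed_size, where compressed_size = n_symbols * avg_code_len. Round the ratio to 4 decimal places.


original_size = n_symbols * orig_bits = 6468 * 16 = 103488 bits
compressed_size = n_symbols * avg_code_len = 6468 * 3.76 = 24319.68 bits
ratio = original_size / compressed_size = 103488 / 24319.68 = 4.2553

Compression ratio = 4.2553


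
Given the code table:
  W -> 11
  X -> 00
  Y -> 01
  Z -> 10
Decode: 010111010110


Decoding:
01 -> Y
01 -> Y
11 -> W
01 -> Y
01 -> Y
10 -> Z


Result: YYWYYZ


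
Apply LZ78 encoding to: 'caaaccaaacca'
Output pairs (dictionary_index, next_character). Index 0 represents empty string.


LZ78 encoding steps:
Dictionary: {0: ''}
Step 1: w='' (idx 0), next='c' -> output (0, 'c'), add 'c' as idx 1
Step 2: w='' (idx 0), next='a' -> output (0, 'a'), add 'a' as idx 2
Step 3: w='a' (idx 2), next='a' -> output (2, 'a'), add 'aa' as idx 3
Step 4: w='c' (idx 1), next='c' -> output (1, 'c'), add 'cc' as idx 4
Step 5: w='aa' (idx 3), next='a' -> output (3, 'a'), add 'aaa' as idx 5
Step 6: w='cc' (idx 4), next='a' -> output (4, 'a'), add 'cca' as idx 6


Encoded: [(0, 'c'), (0, 'a'), (2, 'a'), (1, 'c'), (3, 'a'), (4, 'a')]


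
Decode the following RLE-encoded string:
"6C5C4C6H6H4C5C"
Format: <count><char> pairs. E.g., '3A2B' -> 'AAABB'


Expanding each <count><char> pair:
  6C -> 'CCCCCC'
  5C -> 'CCCCC'
  4C -> 'CCCC'
  6H -> 'HHHHHH'
  6H -> 'HHHHHH'
  4C -> 'CCCC'
  5C -> 'CCCCC'

Decoded = CCCCCCCCCCCCCCCHHHHHHHHHHHHCCCCCCCCC


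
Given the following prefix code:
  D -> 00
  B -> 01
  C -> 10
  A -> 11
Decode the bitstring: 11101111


Decoding step by step:
Bits 11 -> A
Bits 10 -> C
Bits 11 -> A
Bits 11 -> A


Decoded message: ACAA


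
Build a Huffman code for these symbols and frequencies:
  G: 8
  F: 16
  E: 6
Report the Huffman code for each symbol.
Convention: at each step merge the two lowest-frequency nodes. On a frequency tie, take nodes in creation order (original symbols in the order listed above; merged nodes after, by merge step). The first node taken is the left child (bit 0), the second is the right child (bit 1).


Huffman tree construction:
Step 1: Merge E(6) + G(8) = 14
Step 2: Merge (E+G)(14) + F(16) = 30
Read each symbol's code off the tree from the root (left child = 0, right child = 1).

Codes:
  G: 01 (length 2)
  F: 1 (length 1)
  E: 00 (length 2)
Average code length: 44/30 = 1.4667 bits/symbol


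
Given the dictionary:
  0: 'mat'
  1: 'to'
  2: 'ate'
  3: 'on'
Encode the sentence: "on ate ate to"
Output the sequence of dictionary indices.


Look up each word in the dictionary:
  'on' -> 3
  'ate' -> 2
  'ate' -> 2
  'to' -> 1

Encoded: [3, 2, 2, 1]


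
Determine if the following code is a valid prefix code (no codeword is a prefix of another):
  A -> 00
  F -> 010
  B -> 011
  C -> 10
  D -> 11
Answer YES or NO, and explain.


Checking each pair (does one codeword prefix another?):
  A='00' vs F='010': no prefix
  A='00' vs B='011': no prefix
  A='00' vs C='10': no prefix
  A='00' vs D='11': no prefix
  F='010' vs A='00': no prefix
  F='010' vs B='011': no prefix
  F='010' vs C='10': no prefix
  F='010' vs D='11': no prefix
  B='011' vs A='00': no prefix
  B='011' vs F='010': no prefix
  B='011' vs C='10': no prefix
  B='011' vs D='11': no prefix
  C='10' vs A='00': no prefix
  C='10' vs F='010': no prefix
  C='10' vs B='011': no prefix
  C='10' vs D='11': no prefix
  D='11' vs A='00': no prefix
  D='11' vs F='010': no prefix
  D='11' vs B='011': no prefix
  D='11' vs C='10': no prefix
No violation found over all pairs.

YES -- this is a valid prefix code. No codeword is a prefix of any other codeword.


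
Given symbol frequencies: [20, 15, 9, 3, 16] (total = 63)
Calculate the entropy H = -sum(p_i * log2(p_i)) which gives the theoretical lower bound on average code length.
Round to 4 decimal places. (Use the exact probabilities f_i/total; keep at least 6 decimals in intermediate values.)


Per-symbol terms -p_i * log2(p_i) with p_i = f_i/63:
  p = 20/63 = 0.317460: log2(p) = -1.655352, -p*log2(p) = 0.525509
  p = 15/63 = 0.238095: log2(p) = -2.070389, -p*log2(p) = 0.492950
  p = 9/63 = 0.142857: log2(p) = -2.807355, -p*log2(p) = 0.401051
  p = 3/63 = 0.047619: log2(p) = -4.392317, -p*log2(p) = 0.209158
  p = 16/63 = 0.253968: log2(p) = -1.977280, -p*log2(p) = 0.502166
H = 0.525509 + 0.492950 + 0.401051 + 0.209158 + 0.502166 = 2.130834

H = 2.1308 bits/symbol


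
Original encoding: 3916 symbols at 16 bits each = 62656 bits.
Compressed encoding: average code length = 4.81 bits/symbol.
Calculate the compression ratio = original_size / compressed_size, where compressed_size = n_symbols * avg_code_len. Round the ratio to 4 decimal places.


original_size = n_symbols * orig_bits = 3916 * 16 = 62656 bits
compressed_size = n_symbols * avg_code_len = 3916 * 4.81 = 18835.96 bits
ratio = original_size / compressed_size = 62656 / 18835.96 = 3.3264

Compression ratio = 3.3264
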